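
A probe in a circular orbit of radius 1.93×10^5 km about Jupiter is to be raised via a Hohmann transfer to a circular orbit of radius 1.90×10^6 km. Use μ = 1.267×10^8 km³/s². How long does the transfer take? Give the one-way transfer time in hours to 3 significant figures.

Transfer-ellipse semi-major axis a_t = (r₁ + r₂)/2 = (1.930×10^5 + 1.900×10^6)/2 = 1.0465×10^6 km.
Half the transfer-orbit period gives t = π√(a_t³/μ) = 2.988×10^5 s.
Converting: 2.988×10^5 s ÷ 3600 s/hour = 83.0 hours.

t = 83.0 hours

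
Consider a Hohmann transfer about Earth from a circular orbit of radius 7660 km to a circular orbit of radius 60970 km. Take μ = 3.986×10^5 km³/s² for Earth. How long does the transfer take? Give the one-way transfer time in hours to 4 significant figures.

Transfer-ellipse semi-major axis a_t = (r₁ + r₂)/2 = (7660 + 60970)/2 = 34315 km.
Transfer time t = π√(a_t³/μ) = π√((34315)³ / 3.986×10^5) = 31630 s.
Converting: 31630 s ÷ 3600 s/hour = 8.786 hours.

t = 8.786 hours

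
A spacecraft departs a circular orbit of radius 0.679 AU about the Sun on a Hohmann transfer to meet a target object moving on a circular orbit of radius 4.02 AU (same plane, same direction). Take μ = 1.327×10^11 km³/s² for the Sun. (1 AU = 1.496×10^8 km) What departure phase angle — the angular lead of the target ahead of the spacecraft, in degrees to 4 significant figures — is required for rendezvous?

In km: r₁ = 0.679 × 1.496×10^8 = 1.015784×10^8 km; r₂ = 4.02 × 1.496×10^8 = 6.01392×10^8 km.
Semi-major axis of the transfer orbit: a_t = (1.015784×10^8 + 6.01392×10^8)/2 = 3.514852×10^8 km.
Transfer time t = π√(a_t³/μ) = 5.683×10^7 s.
The target's mean motion on its circular orbit is ω₂ = √(μ/r₂³) = 2.470×10^-8 rad/s.
Angle swept by the target during transfer: ω₂·t = 1.4037 rad = 80.43°.
The spacecraft traverses 180° on the transfer ellipse, so the target must lead by 180° − 80.43° = 99.57°.

φ = 99.57°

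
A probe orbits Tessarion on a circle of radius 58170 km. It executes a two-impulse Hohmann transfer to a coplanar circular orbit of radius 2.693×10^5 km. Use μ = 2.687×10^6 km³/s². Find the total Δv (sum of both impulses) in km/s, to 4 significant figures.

Δv = 3.196 km/s

The Hohmann ellipse has a_t = (r₁ + r₂)/2 = 1.63735×10^5 km.
At r₁ the circular-orbit speed is v₁ = √(μ/r₁) = 6.796 km/s.
Transfer-orbit speed at r₁ (vis-viva equation): v_p = √[μ(2/r₁ − 1/a_t)] = 8.716 km/s.
First burn Δv₁ = |v_p − v₁| = 1.920 km/s.
Circular speed at r₂: v₂ = √(μ/r₂) = 3.159 km/s.
Transfer-orbit speed at r₂: v_a = √[μ(2/r₂ − 1/a_t)] = 1.883 km/s.
Second burn Δv₂ = |v₂ − v_a| = 1.276 km/s.
Δv = Δv₁ + Δv₂ = 1.920 + 1.276 = 3.196 km/s.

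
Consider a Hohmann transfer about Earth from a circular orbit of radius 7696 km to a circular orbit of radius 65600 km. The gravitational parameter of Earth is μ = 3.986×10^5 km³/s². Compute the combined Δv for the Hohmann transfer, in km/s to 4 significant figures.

Δv = 3.767 km/s

The Hohmann ellipse has a_t = (r₁ + r₂)/2 = 36648 km.
Circular speed at r₁: v₁ = √(μ/r₁) = √(3.986×10^5/7696) = 7.197 km/s.
Transfer-orbit speed at r₁ (vis-viva equation): v_p = √[μ(2/r₁ − 1/a_t)] = 9.629 km/s.
First burn Δv₁ = |v_p − v₁| = 2.432 km/s.
Circular speed at r₂: v₂ = √(μ/r₂) = 2.465 km/s.
Transfer-orbit speed at r₂: v_a = √[μ(2/r₂ − 1/a_t)] = 1.130 km/s.
Second burn Δv₂ = |v₂ − v_a| = 1.335 km/s.
Δv = Δv₁ + Δv₂ = 2.432 + 1.335 = 3.767 km/s.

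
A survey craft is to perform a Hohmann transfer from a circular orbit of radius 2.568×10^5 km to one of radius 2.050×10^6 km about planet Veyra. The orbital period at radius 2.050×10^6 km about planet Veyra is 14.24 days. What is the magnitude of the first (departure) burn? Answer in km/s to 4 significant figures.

Δv₁ = 9.855 km/s

From Kepler's third law T² = 4π²r³/μ at r = 2.050×10^6 km, T = 14.24 days = 14.24 × 86400 s = 1.230336×10^6 s: μ = 4π²r³/T² = 2.24685×10^8 km³/s².
Transfer-ellipse semi-major axis a_t = (r₁ + r₂)/2 = (2.568×10^5 + 2.050×10^6)/2 = 1.1534×10^6 km.
Circular speed at r = 2.568×10^5 km: v_c = √(μ/r) = 29.5794 km/s.
Transfer-orbit speed at the same r (vis-viva, a = a_t): v_t = √[μ(2/r − 1/a_t)] = 39.4345 km/s.
Δv₁ = |v_t − v_c| = |39.4345 − 29.5794| = 9.855 km/s.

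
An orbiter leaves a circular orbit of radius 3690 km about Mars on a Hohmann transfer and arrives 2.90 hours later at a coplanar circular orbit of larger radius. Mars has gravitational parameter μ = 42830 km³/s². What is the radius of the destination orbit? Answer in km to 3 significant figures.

r₂ = 11900 km

Transfer time t = 2.90 hours = 10440 s, and t = π√(a_t³/μ).
So a_t = (μ t²/π²)^(1/3) = (42830 × (10440)² / π²)^(1/3) = 7791.4 km.
Since a_t = (r₁ + r₂)/2, r₂ = 2a_t − r₁ = 2×7791.4 − 3690 = 11892.8 km.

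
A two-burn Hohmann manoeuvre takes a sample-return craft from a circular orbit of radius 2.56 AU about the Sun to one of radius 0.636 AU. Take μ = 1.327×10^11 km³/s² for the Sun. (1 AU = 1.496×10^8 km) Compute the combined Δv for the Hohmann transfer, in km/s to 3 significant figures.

Δv = 16.8 km/s

In km: r₁ = 2.56 × 1.496×10^8 = 3.82976×10^8 km; r₂ = 0.636 × 1.496×10^8 = 9.51456×10^7 km.
Transfer-ellipse semi-major axis a_t = (r₁ + r₂)/2 = (3.82976×10^8 + 9.51456×10^7)/2 = 2.390608×10^8 km.
Circular speed at r₁: v₁ = √(μ/r₁) = √(1.327×10^11/3.82976×10^8) = 18.614 km/s.
On the transfer ellipse at r₁, v² = μ(2/r − 1/a) gives v_a = √[μ(2/r₁ − 1/a_t)] = 11.743 km/s.
First burn Δv₁ = |v_a − v₁| = 6.871 km/s.
At r₂, v₂ = √(μ/r₂) = 37.346 km/s.
Transfer-orbit speed at r₂: v_p = √[μ(2/r₂ − 1/a_t)] = 47.269 km/s.
Second burn Δv₂ = |v₂ − v_p| = 9.923 km/s.
Δv = Δv₁ + Δv₂ = 6.871 + 9.923 = 16.79 km/s.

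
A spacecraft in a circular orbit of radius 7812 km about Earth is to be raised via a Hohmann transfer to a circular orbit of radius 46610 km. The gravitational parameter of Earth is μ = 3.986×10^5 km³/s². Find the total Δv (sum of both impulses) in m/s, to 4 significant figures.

Δv = 3563 m/s

The Hohmann ellipse has a_t = (r₁ + r₂)/2 = 27211 km.
At r₁ the circular-orbit speed is v₁ = √(μ/r₁) = 7.143 km/s.
Transfer-orbit speed at r₁ (vis-viva equation): v_p = √[μ(2/r₁ − 1/a_t)] = 9.349 km/s.
First burn Δv₁ = |v_p − v₁| = 2.206 km/s.
At r₂, v₂ = √(μ/r₂) = 2.924 km/s.
Transfer-orbit speed at r₂: v_a = √[μ(2/r₂ − 1/a_t)] = 1.567 km/s.
Second burn Δv₂ = |v₂ − v_a| = 1.357 km/s.
Δv = Δv₁ + Δv₂ = 2.206 + 1.357 = 3.563 km/s.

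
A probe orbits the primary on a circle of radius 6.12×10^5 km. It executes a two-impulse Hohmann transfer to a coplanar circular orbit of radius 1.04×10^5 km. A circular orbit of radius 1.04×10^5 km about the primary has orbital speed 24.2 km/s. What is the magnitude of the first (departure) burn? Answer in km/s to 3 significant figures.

Δv₁ = 4.60 km/s

From the circular-orbit relation v² = μ/r at r = 1.04×10^5 km: μ = v²r = (24.2)² × 1.04×10^5 = 6.09066×10^7 km³/s².
The Hohmann ellipse has a_t = (r₁ + r₂)/2 = 3.580×10^5 km.
Circular speed at r = 6.120×10^5 km: v_c = √(μ/r) = 9.976 km/s.
Transfer-orbit speed at the same r (vis-viva, a = a_t): v_t = √[μ(2/r − 1/a_t)] = 5.377 km/s.
Δv₁ = |v_t − v_c| = |5.377 − 9.976| = 4.599 km/s.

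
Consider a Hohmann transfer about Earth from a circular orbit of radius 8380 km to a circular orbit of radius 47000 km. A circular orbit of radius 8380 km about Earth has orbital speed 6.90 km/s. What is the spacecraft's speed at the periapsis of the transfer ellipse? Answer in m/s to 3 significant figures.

v = 8990 m/s

From the circular-orbit relation v² = μ/r at r = 8380 km: μ = v²r = (6.90)² × 8380 = 3.98972×10^5 km³/s².
Transfer-ellipse semi-major axis a_t = (r₁ + r₂)/2 = (8380 + 47000)/2 = 27690 km.
At periapsis, r = 8380 km.
Vis-viva: v = √[μ(2/r − 1/a_t)] = √[3.98972×10^5 × (2/8380 − 1/27690)] = 8.990 km/s.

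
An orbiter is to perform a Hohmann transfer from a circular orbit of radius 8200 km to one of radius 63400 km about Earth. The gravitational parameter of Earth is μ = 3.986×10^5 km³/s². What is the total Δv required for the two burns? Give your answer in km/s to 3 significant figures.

Transfer-ellipse semi-major axis a_t = (r₁ + r₂)/2 = (8200 + 63400)/2 = 35800 km.
Circular speed at r₁: v₁ = √(μ/r₁) = √(3.986×10^5/8200) = 6.972070 km/s.
Transfer-orbit speed at r₁ (vis-viva equation): v_p = √[μ(2/r₁ − 1/a_t)] = 9.278224 km/s.
First burn Δv₁ = |v_p − v₁| = 2.3062 km/s.
At r₂, v₂ = √(μ/r₂) = 2.5074 km/s.
Transfer-orbit speed at r₂: v_a = √[μ(2/r₂ − 1/a_t)] = 1.2000 km/s.
Second burn Δv₂ = |v₂ − v_a| = 1.3074 km/s.
Total Δv = Δv₁ + Δv₂ = 3.614 km/s.

Δv = 3.61 km/s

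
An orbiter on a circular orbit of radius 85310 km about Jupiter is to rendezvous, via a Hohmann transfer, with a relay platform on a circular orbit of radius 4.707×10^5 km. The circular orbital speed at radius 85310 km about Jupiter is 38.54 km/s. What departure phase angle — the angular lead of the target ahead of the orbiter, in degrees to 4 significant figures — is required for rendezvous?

From the circular-orbit relation v² = μ/r at r = 85310 km: μ = v²r = (38.54)² × 85310 = 1.26714×10^8 km³/s².
Semi-major axis of the transfer orbit: a_t = (85310 + 4.707×10^5)/2 = 2.78005×10^5 km.
The half-period of the transfer ellipse is t = π√(a_t³/μ) = 40910 s.
Target angular speed ω₂ = √(μ/r₂³) = 3.486×10^-5 rad/s.
Angle swept by the target during transfer: ω₂·t = 1.426 rad = 81.70°.
The orbiter traverses 180° on the transfer ellipse, so the target must lead by 180° − 81.70° = 98.30°.

φ = 98.30°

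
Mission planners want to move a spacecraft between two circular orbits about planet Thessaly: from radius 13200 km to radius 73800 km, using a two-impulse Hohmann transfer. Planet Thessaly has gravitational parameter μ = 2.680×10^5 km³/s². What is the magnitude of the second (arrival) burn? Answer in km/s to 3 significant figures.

Semi-major axis of the transfer orbit: a_t = (13200 + 73800)/2 = 43500 km.
On the circular orbit at r = 73800 km, v_c = √(μ/r) = 1.9056 km/s.
Transfer-orbit speed at the same r (vis-viva, a = a_t): v_t = √[μ(2/r − 1/a_t)] = 1.0497 km/s.
Δv₂ = |v_t − v_c| = |1.0497 − 1.9056| = 0.8559 km/s.

Δv₂ = 0.856 km/s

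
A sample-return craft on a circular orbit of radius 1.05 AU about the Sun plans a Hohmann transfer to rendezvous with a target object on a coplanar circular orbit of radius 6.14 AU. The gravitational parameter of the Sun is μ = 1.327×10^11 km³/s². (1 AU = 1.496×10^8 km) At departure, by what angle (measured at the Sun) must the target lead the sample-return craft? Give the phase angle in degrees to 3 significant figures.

φ = 99.4°

In km: r₁ = 1.05 × 1.496×10^8 = 1.5708×10^8 km; r₂ = 6.14 × 1.496×10^8 = 9.18544×10^8 km.
Semi-major axis of the transfer orbit: a_t = (1.5708×10^8 + 9.18544×10^8)/2 = 5.37812×10^8 km.
Transfer time t = π√(a_t³/μ) = 1.07562×10^8 s.
The target's mean motion on its circular orbit is ω₂ = √(μ/r₂³) = 1.30854×10^-8 rad/s.
Angle swept by the target during transfer: ω₂·t = 1.4075 rad = 80.64°.
Arrival is 180° from departure on the ellipse, so φ = 180° − 80.64° = 99.4°.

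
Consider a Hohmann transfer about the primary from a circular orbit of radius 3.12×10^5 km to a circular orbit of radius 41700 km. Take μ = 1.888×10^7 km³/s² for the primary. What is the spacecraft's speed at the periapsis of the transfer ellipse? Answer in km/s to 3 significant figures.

The Hohmann ellipse has a_t = (r₁ + r₂)/2 = 1.7685×10^5 km.
The periapsis of the transfer ellipse is at r = 41700 km.
From the vis-viva equation, v = √[μ(2/r − 1/a_t)] = 28.26 km/s.

v = 28.3 km/s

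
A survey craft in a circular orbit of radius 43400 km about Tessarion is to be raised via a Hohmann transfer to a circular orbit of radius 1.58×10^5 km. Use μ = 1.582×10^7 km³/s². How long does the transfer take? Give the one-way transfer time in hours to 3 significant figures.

Transfer-ellipse semi-major axis a_t = (r₁ + r₂)/2 = (43400 + 1.580×10^5)/2 = 1.007×10^5 km.
Transfer time t = π√(a_t³/μ) = π√((1.007×10^5)³ / 1.582×10^7) = 25240 s.
Converting: 25240 s ÷ 3600 s/hour = 7.01 hours.

t = 7.01 hours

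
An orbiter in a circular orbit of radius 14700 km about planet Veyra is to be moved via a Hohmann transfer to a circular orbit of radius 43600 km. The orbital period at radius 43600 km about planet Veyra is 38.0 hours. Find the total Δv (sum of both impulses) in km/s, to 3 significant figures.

Δv = 1.35 km/s

From Kepler's third law T² = 4π²r³/μ at r = 43600 km, T = 38.0 hours = 38.0 × 3600 s = 1.368×10^5 s: μ = 4π²r³/T² = 1.74843×10^5 km³/s².
Transfer-ellipse semi-major axis a_t = (r₁ + r₂)/2 = (14700 + 43600)/2 = 29150 km.
Circular speed at r₁: v₁ = √(μ/r₁) = √(1.74843×10^5/14700) = 3.44877 km/s.
On the transfer ellipse at r₁, vis-viva gives v_p = √[μ(2/r₁ − 1/a_t)] = 4.21783 km/s.
First burn Δv₁ = |v_p − v₁| = 0.7691 km/s.
At r₂, v₂ = √(μ/r₂) = 2.00254 km/s.
Transfer-orbit speed at r₂: v_a = √[μ(2/r₂ − 1/a_t)] = 1.42207 km/s.
Second burn Δv₂ = |v₂ − v_a| = 0.5805 km/s.
Δv = Δv₁ + Δv₂ = 0.7691 + 0.5805 = 1.350 km/s.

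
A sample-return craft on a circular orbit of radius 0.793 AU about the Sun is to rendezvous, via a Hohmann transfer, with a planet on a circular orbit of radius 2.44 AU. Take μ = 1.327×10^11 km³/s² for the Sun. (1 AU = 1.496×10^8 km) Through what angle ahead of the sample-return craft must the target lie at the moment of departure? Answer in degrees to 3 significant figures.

In km: r₁ = 0.793 × 1.496×10^8 = 1.186328×10^8 km; r₂ = 2.44 × 1.496×10^8 = 3.65024×10^8 km.
Transfer-ellipse semi-major axis a_t = (r₁ + r₂)/2 = (1.186328×10^8 + 3.65024×10^8)/2 = 2.418284×10^8 km.
The half-period of the transfer ellipse is t = π√(a_t³/μ) = 3.243×10^7 s.
The target's mean motion on its circular orbit is ω₂ = √(μ/r₂³) = 5.223×10^-8 rad/s.
Angle swept by the target during transfer: ω₂·t = 1.694 rad = 97.06°.
Arrival is 180° from departure on the ellipse, so φ = 180° − 97.06° = 82.9°.

φ = 82.9°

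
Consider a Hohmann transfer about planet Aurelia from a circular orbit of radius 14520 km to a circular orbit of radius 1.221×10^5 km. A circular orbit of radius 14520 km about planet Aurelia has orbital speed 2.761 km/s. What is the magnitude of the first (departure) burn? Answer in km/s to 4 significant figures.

From the circular-orbit relation v² = μ/r at r = 14520 km: μ = v²r = (2.761)² × 14520 = 1.10688×10^5 km³/s².
Semi-major axis of the transfer orbit: a_t = (14520 + 1.221×10^5)/2 = 68310 km.
On the circular orbit at r = 14520 km, v_c = √(μ/r) = 2.7610 km/s.
Vis-viva on the transfer ellipse at r = 14520 km gives v_t = √[μ(2/r − 1/a_t)] = 3.6913 km/s.
Δv₁ = |v_t − v_c| = |3.6913 − 2.7610| = 0.9303 km/s.

Δv₁ = 0.9303 km/s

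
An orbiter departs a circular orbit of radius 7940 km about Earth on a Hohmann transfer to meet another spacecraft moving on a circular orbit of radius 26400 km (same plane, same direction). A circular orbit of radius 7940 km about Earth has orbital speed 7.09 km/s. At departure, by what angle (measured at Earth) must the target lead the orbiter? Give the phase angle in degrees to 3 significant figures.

φ = 85.6°

From the circular-orbit relation v² = μ/r at r = 7940 km: μ = v²r = (7.09)² × 7940 = 3.99129×10^5 km³/s².
Semi-major axis of the transfer orbit: a_t = (7940 + 26400)/2 = 17170 km.
The half-period of the transfer ellipse is t = π√(a_t³/μ) = 11188 s.
The target's mean motion on its circular orbit is ω₂ = √(μ/r₂³) = 1.4728×10^-4 rad/s.
Angle swept by the target during transfer: ω₂·t = 1.6478 rad = 94.41°.
The orbiter traverses 180° on the transfer ellipse, so the target must lead by 180° − 94.41° = 85.6°.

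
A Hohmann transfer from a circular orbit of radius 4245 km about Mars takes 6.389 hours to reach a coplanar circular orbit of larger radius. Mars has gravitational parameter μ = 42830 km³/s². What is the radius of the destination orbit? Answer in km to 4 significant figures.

r₂ = 22140 km

Transfer time t = 6.389 hours = 23000.4 s, and t = π√(a_t³/μ).
So a_t = (μ t²/π²)^(1/3) = (42830 × (23000.4)² / π²)^(1/3) = 13192 km.
Since a_t = (r₁ + r₂)/2, r₂ = 2a_t − r₁ = 2×13192 − 4245 = 22139 km.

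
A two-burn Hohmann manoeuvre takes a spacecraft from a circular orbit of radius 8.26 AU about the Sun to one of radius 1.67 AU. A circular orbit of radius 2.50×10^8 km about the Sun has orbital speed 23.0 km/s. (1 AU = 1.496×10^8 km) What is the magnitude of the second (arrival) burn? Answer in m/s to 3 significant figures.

From the circular-orbit relation v² = μ/r at r = 2.50×10^8 km: μ = v²r = (23.0)² × 2.50×10^8 = 1.32250×10^11 km³/s².
In km: r₁ = 8.26 × 1.496×10^8 = 1.235696×10^9 km; r₂ = 1.67 × 1.496×10^8 = 2.49832×10^8 km.
The Hohmann ellipse has a_t = (r₁ + r₂)/2 = 7.42764×10^8 km.
On the circular orbit at r = 2.49832×10^8 km, v_c = √(μ/r) = 23.008 km/s.
Vis-viva on the transfer ellipse at r = 2.49832×10^8 km gives v_t = √[μ(2/r − 1/a_t)] = 29.676 km/s.
Δv₂ = |v_t − v_c| = |29.676 − 23.008| = 6.668 km/s.

Δv₂ = 6670 m/s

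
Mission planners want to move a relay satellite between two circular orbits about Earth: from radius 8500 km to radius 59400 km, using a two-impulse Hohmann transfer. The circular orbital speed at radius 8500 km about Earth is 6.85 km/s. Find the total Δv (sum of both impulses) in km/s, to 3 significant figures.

From the circular-orbit relation v² = μ/r at r = 8500 km: μ = v²r = (6.85)² × 8500 = 3.98841×10^5 km³/s².
Semi-major axis of the transfer orbit: a_t = (8500 + 59400)/2 = 33950 km.
Circular speed at r₁: v₁ = √(μ/r₁) = √(3.98841×10^5/8500) = 6.8500 km/s.
Transfer-orbit speed at r₁ (vis-viva equation): v_p = √[μ(2/r₁ − 1/a_t)] = 9.0607 km/s.
First burn Δv₁ = |v_p − v₁| = 2.2107 km/s.
At r₂, v₂ = √(μ/r₂) = 2.59124 km/s.
Transfer-orbit speed at r₂: v_a = √[μ(2/r₂ − 1/a_t)] = 1.29657 km/s.
Second burn Δv₂ = |v₂ − v_a| = 1.2947 km/s.
Total Δv = Δv₁ + Δv₂ = 3.505 km/s.

Δv = 3.51 km/s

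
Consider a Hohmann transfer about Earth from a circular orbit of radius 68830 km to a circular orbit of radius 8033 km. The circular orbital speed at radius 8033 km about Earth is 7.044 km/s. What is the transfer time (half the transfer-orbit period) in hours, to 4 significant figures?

t = 10.41 hours

From the circular-orbit relation v² = μ/r at r = 8033 km: μ = v²r = (7.044)² × 8033 = 3.98581×10^5 km³/s².
The Hohmann ellipse has a_t = (r₁ + r₂)/2 = 38431.5 km.
Half the transfer-orbit period gives t = π√(a_t³/μ) = 37490 s.
Converting: 37490 s ÷ 3600 s/hour = 10.41 hours.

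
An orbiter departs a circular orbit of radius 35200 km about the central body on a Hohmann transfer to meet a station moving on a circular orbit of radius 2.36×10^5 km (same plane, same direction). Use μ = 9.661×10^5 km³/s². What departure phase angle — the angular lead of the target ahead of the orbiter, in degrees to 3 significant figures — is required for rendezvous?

Transfer-ellipse semi-major axis a_t = (r₁ + r₂)/2 = (35200 + 2.360×10^5)/2 = 1.356×10^5 km.
The half-period of the transfer ellipse is t = π√(a_t³/μ) = 1.596×10^5 s.
Target angular speed ω₂ = √(μ/r₂³) = 8.573×10^-6 rad/s.
Angle swept by the target during transfer: ω₂·t = 1.3683 rad = 78.40°.
Arrival is 180° from departure on the ellipse, so φ = 180° − 78.40° = 102°.

φ = 102°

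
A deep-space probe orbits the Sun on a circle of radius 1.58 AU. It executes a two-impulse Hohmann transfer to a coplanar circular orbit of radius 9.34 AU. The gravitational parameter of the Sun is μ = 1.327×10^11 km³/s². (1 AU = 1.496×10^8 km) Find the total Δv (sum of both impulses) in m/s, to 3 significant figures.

Δv = 11800 m/s

In km: r₁ = 1.58 × 1.496×10^8 = 2.36368×10^8 km; r₂ = 9.34 × 1.496×10^8 = 1.397264×10^9 km.
Transfer-ellipse semi-major axis a_t = (r₁ + r₂)/2 = (2.36368×10^8 + 1.397264×10^9)/2 = 8.16816×10^8 km.
Circular speed at r₁: v₁ = √(μ/r₁) = √(1.327×10^11/2.36368×10^8) = 23.694 km/s.
On the transfer ellipse at r₁, vis-viva equation gives v_p = √[μ(2/r₁ − 1/a_t)] = 30.990 km/s.
First burn Δv₁ = |v_p − v₁| = 7.296 km/s.
At r₂, v₂ = √(μ/r₂) = 9.745 km/s.
Transfer-orbit speed at r₂: v_a = √[μ(2/r₂ − 1/a_t)] = 5.242 km/s.
Second burn Δv₂ = |v₂ − v_a| = 4.503 km/s.
Δv = Δv₁ + Δv₂ = 7.296 + 4.503 = 11.80 km/s.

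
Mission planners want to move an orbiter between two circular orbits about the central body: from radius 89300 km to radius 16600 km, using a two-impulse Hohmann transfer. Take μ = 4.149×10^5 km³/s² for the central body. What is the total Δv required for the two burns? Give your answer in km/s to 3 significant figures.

Δv = 2.44 km/s

Semi-major axis of the transfer orbit: a_t = (89300 + 16600)/2 = 52950 km.
At r₁ the circular-orbit speed is v₁ = √(μ/r₁) = 2.1555 km/s.
On the transfer ellipse at r₁, v² = μ(2/r − 1/a) gives v_a = √[μ(2/r₁ − 1/a_t)] = 1.2069 km/s.
First burn Δv₁ = |v_a − v₁| = 0.9486 km/s.
Circular speed at r₂: v₂ = √(μ/r₂) = 4.999 km/s.
Transfer-orbit speed at r₂: v_p = √[μ(2/r₂ − 1/a_t)] = 6.492 km/s.
Second burn Δv₂ = |v₂ − v_p| = 1.493 km/s.
Δv = Δv₁ + Δv₂ = 0.9486 + 1.493 = 2.442 km/s.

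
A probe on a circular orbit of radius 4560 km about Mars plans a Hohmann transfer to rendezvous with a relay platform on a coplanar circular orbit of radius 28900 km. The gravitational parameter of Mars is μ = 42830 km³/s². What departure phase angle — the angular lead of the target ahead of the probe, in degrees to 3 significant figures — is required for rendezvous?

The Hohmann ellipse has a_t = (r₁ + r₂)/2 = 16730 km.
Transfer time t = π√(a_t³/μ) = 32849 s.
Target angular speed ω₂ = √(μ/r₂³) = 4.2124×10^-5 rad/s.
Angle swept by the target during transfer: ω₂·t = 1.3837 rad = 79.28°.
The probe traverses 180° on the transfer ellipse, so the target must lead by 180° − 79.28° = 101°.

φ = 101°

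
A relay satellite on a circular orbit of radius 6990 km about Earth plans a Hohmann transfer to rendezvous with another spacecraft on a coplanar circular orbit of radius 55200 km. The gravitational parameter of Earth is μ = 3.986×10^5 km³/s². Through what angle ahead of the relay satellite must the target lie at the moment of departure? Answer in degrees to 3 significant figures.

φ = 104°

Transfer-ellipse semi-major axis a_t = (r₁ + r₂)/2 = (6990 + 55200)/2 = 31095 km.
Transfer time t = π√(a_t³/μ) = 27284.6 s.
Target angular speed ω₂ = √(μ/r₂³) = 4.86811×10^-5 rad/s.
Angle swept by the target during transfer: ω₂·t = 1.3282 rad = 76.10°.
Arrival is 180° from departure on the ellipse, so φ = 180° − 76.10° = 104°.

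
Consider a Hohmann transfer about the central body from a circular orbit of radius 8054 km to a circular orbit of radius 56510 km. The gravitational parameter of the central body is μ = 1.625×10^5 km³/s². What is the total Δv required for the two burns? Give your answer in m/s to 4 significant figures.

Transfer-ellipse semi-major axis a_t = (r₁ + r₂)/2 = (8054 + 56510)/2 = 32282 km.
At r₁ the circular-orbit speed is v₁ = √(μ/r₁) = 4.492 km/s.
On the transfer ellipse at r₁, v² = μ(2/r − 1/a) gives v_p = √[μ(2/r₁ − 1/a_t)] = 5.943 km/s.
First burn Δv₁ = |v_p − v₁| = 1.451 km/s.
At r₂, v₂ = √(μ/r₂) = 1.69576 km/s.
Transfer-orbit speed at r₂: v_a = √[μ(2/r₂ − 1/a_t)] = 0.847012 km/s.
Second burn Δv₂ = |v₂ − v_a| = 0.8487 km/s.
Total Δv = Δv₁ + Δv₂ = 2.300 km/s.

Δv = 2300 m/s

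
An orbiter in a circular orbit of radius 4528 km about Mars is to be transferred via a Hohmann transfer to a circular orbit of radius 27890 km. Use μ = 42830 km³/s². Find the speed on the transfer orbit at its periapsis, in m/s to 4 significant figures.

v = 4034 m/s

The Hohmann ellipse has a_t = (r₁ + r₂)/2 = 16209 km.
At periapsis, r = 4528 km.
Applying v² = μ(2/r − 1/a_t): v = 4.034 km/s.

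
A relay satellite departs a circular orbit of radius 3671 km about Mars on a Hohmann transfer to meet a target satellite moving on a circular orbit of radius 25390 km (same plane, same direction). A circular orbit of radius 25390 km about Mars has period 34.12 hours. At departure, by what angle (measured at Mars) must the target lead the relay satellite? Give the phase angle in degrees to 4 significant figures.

From Kepler's third law T² = 4π²r³/μ at r = 25390 km, T = 34.12 hours = 34.12 × 3600 s = 1.22832×10^5 s: μ = 4π²r³/T² = 42827.7 km³/s².
The Hohmann ellipse has a_t = (r₁ + r₂)/2 = 14530.5 km.
Transfer time t = π√(a_t³/μ) = 26590 s.
Target angular speed ω₂ = √(μ/r₂³) = 5.115×10^-5 rad/s.
Angle swept by the target during transfer: ω₂·t = 1.3601 rad = 77.93°.
The relay satellite traverses 180° on the transfer ellipse, so the target must lead by 180° − 77.93° = 102.1°.

φ = 102.1°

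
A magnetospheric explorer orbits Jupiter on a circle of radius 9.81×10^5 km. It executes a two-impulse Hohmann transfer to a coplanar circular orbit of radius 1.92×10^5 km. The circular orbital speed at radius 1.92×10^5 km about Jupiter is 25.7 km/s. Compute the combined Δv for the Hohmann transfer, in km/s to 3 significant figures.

Δv = 12.4 km/s

From the circular-orbit relation v² = μ/r at r = 1.92×10^5 km: μ = v²r = (25.7)² × 1.92×10^5 = 1.26814×10^8 km³/s².
Semi-major axis of the transfer orbit: a_t = (9.810×10^5 + 1.920×10^5)/2 = 5.865×10^5 km.
Circular speed at r₁: v₁ = √(μ/r₁) = √(1.26814×10^8/9.810×10^5) = 11.3697 km/s.
On the transfer ellipse at r₁, vis-viva gives v_a = √[μ(2/r₁ − 1/a_t)] = 6.50528 km/s.
First burn Δv₁ = |v_a − v₁| = 4.864 km/s.
At r₂, v₂ = √(μ/r₂) = 25.700 km/s.
Transfer-orbit speed at r₂: v_p = √[μ(2/r₂ − 1/a_t)] = 33.238 km/s.
Second burn Δv₂ = |v₂ − v_p| = 7.538 km/s.
Δv = Δv₁ + Δv₂ = 4.864 + 7.538 = 12.40 km/s.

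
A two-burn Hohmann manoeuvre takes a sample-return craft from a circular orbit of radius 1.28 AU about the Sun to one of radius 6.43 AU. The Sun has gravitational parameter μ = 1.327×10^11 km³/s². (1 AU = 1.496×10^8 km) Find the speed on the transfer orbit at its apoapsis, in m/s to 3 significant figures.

In km: r₁ = 1.28 × 1.496×10^8 = 1.91488×10^8 km; r₂ = 6.43 × 1.496×10^8 = 9.61928×10^8 km.
Transfer-ellipse semi-major axis a_t = (r₁ + r₂)/2 = (1.91488×10^8 + 9.61928×10^8)/2 = 5.76708×10^8 km.
At apoapsis, r = 9.61928×10^8 km.
From the vis-viva equation, v = √[μ(2/r − 1/a_t)] = 6.768 km/s.

v = 6770 m/s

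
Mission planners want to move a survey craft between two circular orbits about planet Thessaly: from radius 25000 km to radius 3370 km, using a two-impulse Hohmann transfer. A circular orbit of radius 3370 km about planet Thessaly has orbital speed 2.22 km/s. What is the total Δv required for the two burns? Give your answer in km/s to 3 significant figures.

Δv = 1.14 km/s

From the circular-orbit relation v² = μ/r at r = 3370 km: μ = v²r = (2.22)² × 3370 = 16608.7 km³/s².
Semi-major axis of the transfer orbit: a_t = (25000 + 3370)/2 = 14185 km.
At r₁ the circular-orbit speed is v₁ = √(μ/r₁) = 0.8151 km/s.
Transfer-orbit speed at r₁ (v² = μ(2/r − 1/a)): v_a = √[μ(2/r₁ − 1/a_t)] = 0.3973 km/s.
First burn Δv₁ = |v_a − v₁| = 0.4178 km/s.
Circular speed at r₂: v₂ = √(μ/r₂) = 2.2200 km/s.
Transfer-orbit speed at r₂: v_p = √[μ(2/r₂ − 1/a_t)] = 2.9472 km/s.
Second burn Δv₂ = |v₂ − v_p| = 0.7272 km/s.
Δv = Δv₁ + Δv₂ = 0.4178 + 0.7272 = 1.145 km/s.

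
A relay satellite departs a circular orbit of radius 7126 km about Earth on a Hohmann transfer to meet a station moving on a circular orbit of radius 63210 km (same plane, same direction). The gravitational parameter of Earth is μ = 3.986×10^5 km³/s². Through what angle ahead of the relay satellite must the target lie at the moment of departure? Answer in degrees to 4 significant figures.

φ = 105.3°

The Hohmann ellipse has a_t = (r₁ + r₂)/2 = 35168 km.
Transfer time t = π√(a_t³/μ) = 32817 s.
The target's mean motion on its circular orbit is ω₂ = √(μ/r₂³) = 3.9727×10^-5 rad/s.
Angle swept by the target during transfer: ω₂·t = 1.3037 rad = 74.70°.
Arrival is 180° from departure on the ellipse, so φ = 180° − 74.70° = 105.3°.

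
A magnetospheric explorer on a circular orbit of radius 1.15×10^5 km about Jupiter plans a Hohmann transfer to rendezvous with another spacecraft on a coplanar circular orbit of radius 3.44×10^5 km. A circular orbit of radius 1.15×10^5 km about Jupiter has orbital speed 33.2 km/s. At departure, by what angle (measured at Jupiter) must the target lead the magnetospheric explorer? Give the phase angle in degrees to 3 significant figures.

From the circular-orbit relation v² = μ/r at r = 1.15×10^5 km: μ = v²r = (33.2)² × 1.15×10^5 = 1.26758×10^8 km³/s².
Transfer-ellipse semi-major axis a_t = (r₁ + r₂)/2 = (1.150×10^5 + 3.440×10^5)/2 = 2.295×10^5 km.
Transfer time t = π√(a_t³/μ) = 30680 s.
The target's mean motion on its circular orbit is ω₂ = √(μ/r₂³) = 5.580×10^-5 rad/s.
Angle swept by the target during transfer: ω₂·t = 1.712 rad = 98.09°.
The magnetospheric explorer traverses 180° on the transfer ellipse, so the target must lead by 180° − 98.09° = 81.9°.

φ = 81.9°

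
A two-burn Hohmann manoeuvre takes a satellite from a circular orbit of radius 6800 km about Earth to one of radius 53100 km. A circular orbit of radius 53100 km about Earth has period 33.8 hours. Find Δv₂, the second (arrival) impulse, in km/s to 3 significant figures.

From Kepler's third law T² = 4π²r³/μ at r = 53100 km, T = 33.8 hours = 33.8 × 3600 s = 1.2168×10^5 s: μ = 4π²r³/T² = 3.99213×10^5 km³/s².
Semi-major axis of the transfer orbit: a_t = (6800 + 53100)/2 = 29950 km.
Circular speed at r = 53100 km: v_c = √(μ/r) = 2.742 km/s.
Vis-viva on the transfer ellipse at r = 53100 km gives v_t = √[μ(2/r − 1/a_t)] = 1.307 km/s.
Δv₂ = |v_t − v_c| = |1.307 − 2.742| = 1.435 km/s.

Δv₂ = 1.44 km/s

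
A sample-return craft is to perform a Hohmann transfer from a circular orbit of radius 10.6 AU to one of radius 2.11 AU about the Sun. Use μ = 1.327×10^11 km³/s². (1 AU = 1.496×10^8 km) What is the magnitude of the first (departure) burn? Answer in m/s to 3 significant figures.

In km: r₁ = 10.6 × 1.496×10^8 = 1.58576×10^9 km; r₂ = 2.11 × 1.496×10^8 = 3.15656×10^8 km.
The Hohmann ellipse has a_t = (r₁ + r₂)/2 = 9.50708×10^8 km.
Circular speed at r = 1.58576×10^9 km: v_c = √(μ/r) = 9.148 km/s.
Transfer-orbit speed at the same r (vis-viva, a = a_t): v_t = √[μ(2/r − 1/a_t)] = 5.271 km/s.
Δv₁ = |v_t − v_c| = |5.271 − 9.148| = 3.877 km/s.

Δv₁ = 3880 m/s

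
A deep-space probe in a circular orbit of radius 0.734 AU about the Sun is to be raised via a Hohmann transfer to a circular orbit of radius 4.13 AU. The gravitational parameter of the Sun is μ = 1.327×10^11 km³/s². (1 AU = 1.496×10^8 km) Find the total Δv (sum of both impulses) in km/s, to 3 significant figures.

Δv = 17.1 km/s

In km: r₁ = 0.734 × 1.496×10^8 = 1.098064×10^8 km; r₂ = 4.13 × 1.496×10^8 = 6.17848×10^8 km.
Semi-major axis of the transfer orbit: a_t = (1.098064×10^8 + 6.17848×10^8)/2 = 3.638272×10^8 km.
Circular speed at r₁: v₁ = √(μ/r₁) = √(1.327×10^11/1.098064×10^8) = 34.76 km/s.
Transfer-orbit speed at r₁ (vis-viva equation): v_p = √[μ(2/r₁ − 1/a_t)] = 45.30 km/s.
First burn Δv₁ = |v_p − v₁| = 10.54 km/s.
Circular speed at r₂: v₂ = √(μ/r₂) = 14.655 km/s.
Transfer-orbit speed at r₂: v_a = √[μ(2/r₂ − 1/a_t)] = 8.0512 km/s.
Second burn Δv₂ = |v₂ − v_a| = 6.604 km/s.
Δv = Δv₁ + Δv₂ = 10.54 + 6.604 = 17.14 km/s.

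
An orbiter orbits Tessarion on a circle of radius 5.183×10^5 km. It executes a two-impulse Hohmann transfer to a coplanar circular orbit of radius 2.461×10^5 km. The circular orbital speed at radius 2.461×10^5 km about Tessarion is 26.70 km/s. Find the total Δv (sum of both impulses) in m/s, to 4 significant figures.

Δv = 8027 m/s

From the circular-orbit relation v² = μ/r at r = 2.461×10^5 km: μ = v²r = (26.70)² × 2.461×10^5 = 1.75442×10^8 km³/s².
The Hohmann ellipse has a_t = (r₁ + r₂)/2 = 3.822×10^5 km.
Circular speed at r₁: v₁ = √(μ/r₁) = √(1.75442×10^8/5.183×10^5) = 18.3982 km/s.
Transfer-orbit speed at r₁ (vis-viva): v_a = √[μ(2/r₁ − 1/a_t)] = 14.7634 km/s.
First burn Δv₁ = |v_a − v₁| = 3.6348 km/s.
Circular speed at r₂: v₂ = √(μ/r₂) = 26.7000 km/s.
Transfer-orbit speed at r₂: v_p = √[μ(2/r₂ − 1/a_t)] = 31.0926 km/s.
Second burn Δv₂ = |v₂ − v_p| = 4.3926 km/s.
Δv = Δv₁ + Δv₂ = 3.6348 + 4.3926 = 8.027 km/s.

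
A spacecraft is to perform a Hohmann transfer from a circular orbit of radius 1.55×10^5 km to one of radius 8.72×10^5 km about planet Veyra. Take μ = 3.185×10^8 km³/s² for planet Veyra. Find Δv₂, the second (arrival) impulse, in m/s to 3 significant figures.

Δv₂ = 8610 m/s

Transfer-ellipse semi-major axis a_t = (r₁ + r₂)/2 = (1.550×10^5 + 8.720×10^5)/2 = 5.135×10^5 km.
On the circular orbit at r = 8.720×10^5 km, v_c = √(μ/r) = 19.112 km/s.
Vis-viva on the transfer ellipse at r = 8.720×10^5 km gives v_t = √[μ(2/r − 1/a_t)] = 10.500 km/s.
Δv₂ = |v_t − v_c| = |10.500 − 19.112| = 8.612 km/s.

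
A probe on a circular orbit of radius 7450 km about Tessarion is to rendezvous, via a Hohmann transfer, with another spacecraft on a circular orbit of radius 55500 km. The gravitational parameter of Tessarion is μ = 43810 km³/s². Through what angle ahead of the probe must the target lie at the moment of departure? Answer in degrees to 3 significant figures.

Semi-major axis of the transfer orbit: a_t = (7450 + 55500)/2 = 31475 km.
Transfer time t = π√(a_t³/μ) = 83813 s.
Target angular speed ω₂ = √(μ/r₂³) = 1.6008×10^-5 rad/s.
Angle swept by the target during transfer: ω₂·t = 1.3417 rad = 76.87°.
The probe traverses 180° on the transfer ellipse, so the target must lead by 180° − 76.87° = 103°.

φ = 103°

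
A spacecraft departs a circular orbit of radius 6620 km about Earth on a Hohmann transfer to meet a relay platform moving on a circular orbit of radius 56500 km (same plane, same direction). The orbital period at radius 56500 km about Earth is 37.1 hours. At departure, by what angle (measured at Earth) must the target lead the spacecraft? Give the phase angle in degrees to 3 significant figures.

φ = 105°

From Kepler's third law T² = 4π²r³/μ at r = 56500 km, T = 37.1 hours = 37.1 × 3600 s = 1.3356×10^5 s: μ = 4π²r³/T² = 3.99165×10^5 km³/s².
Semi-major axis of the transfer orbit: a_t = (6620 + 56500)/2 = 31560 km.
Transfer time t = π√(a_t³/μ) = 27879 s.
The target's mean motion on its circular orbit is ω₂ = √(μ/r₂³) = 4.7044×10^-5 rad/s.
Angle swept by the target during transfer: ω₂·t = 1.31154 rad = 75.15°.
The spacecraft traverses 180° on the transfer ellipse, so the target must lead by 180° − 75.15° = 105°.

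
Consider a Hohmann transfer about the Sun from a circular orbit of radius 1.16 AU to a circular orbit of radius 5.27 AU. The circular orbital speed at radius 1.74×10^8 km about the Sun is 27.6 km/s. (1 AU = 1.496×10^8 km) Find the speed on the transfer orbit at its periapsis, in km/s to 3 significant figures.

v = 35.4 km/s

From the circular-orbit relation v² = μ/r at r = 1.74×10^8 km: μ = v²r = (27.6)² × 1.74×10^8 = 1.32546×10^11 km³/s².
In km: r₁ = 1.16 × 1.496×10^8 = 1.73536×10^8 km; r₂ = 5.27 × 1.496×10^8 = 7.88392×10^8 km.
Transfer-ellipse semi-major axis a_t = (r₁ + r₂)/2 = (1.73536×10^8 + 7.88392×10^8)/2 = 4.80964×10^8 km.
At periapsis, r = 1.73536×10^8 km.
From the vis-viva equation, v = √[μ(2/r − 1/a_t)] = 35.38 km/s.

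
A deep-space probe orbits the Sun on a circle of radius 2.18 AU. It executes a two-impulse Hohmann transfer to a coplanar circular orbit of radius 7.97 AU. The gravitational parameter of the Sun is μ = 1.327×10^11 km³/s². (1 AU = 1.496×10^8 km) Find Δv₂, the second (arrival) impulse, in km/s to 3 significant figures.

In km: r₁ = 2.18 × 1.496×10^8 = 3.26128×10^8 km; r₂ = 7.97 × 1.496×10^8 = 1.192312×10^9 km.
Semi-major axis of the transfer orbit: a_t = (3.26128×10^8 + 1.192312×10^9)/2 = 7.5922×10^8 km.
On the circular orbit at r = 1.192312×10^9 km, v_c = √(μ/r) = 10.5497 km/s.
Vis-viva on the transfer ellipse at r = 1.192312×10^9 km gives v_t = √[μ(2/r − 1/a_t)] = 6.91434 km/s.
Δv₂ = |v_t − v_c| = |6.91434 − 10.5497| = 3.635 km/s.

Δv₂ = 3.64 km/s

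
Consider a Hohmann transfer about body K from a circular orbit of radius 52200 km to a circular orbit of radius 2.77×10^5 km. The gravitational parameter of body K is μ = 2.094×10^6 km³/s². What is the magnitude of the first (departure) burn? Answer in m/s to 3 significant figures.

Semi-major axis of the transfer orbit: a_t = (52200 + 2.770×10^5)/2 = 1.646×10^5 km.
Circular speed at r = 52200 km: v_c = √(μ/r) = 6.3336 km/s.
Transfer-orbit speed at the same r (vis-viva, a = a_t): v_t = √[μ(2/r − 1/a_t)] = 8.2163 km/s.
Δv₁ = |v_t − v_c| = |8.2163 − 6.3336| = 1.883 km/s.

Δv₁ = 1880 m/s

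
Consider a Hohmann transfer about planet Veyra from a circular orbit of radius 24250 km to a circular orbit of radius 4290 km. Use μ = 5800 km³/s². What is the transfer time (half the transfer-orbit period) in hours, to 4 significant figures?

t = 19.53 hours

Semi-major axis of the transfer orbit: a_t = (24250 + 4290)/2 = 14270 km.
Transfer time t = π√(a_t³/μ) = π√((14270)³ / 5800) = 70320 s.
Converting: 70320 s ÷ 3600 s/hour = 19.53 hours.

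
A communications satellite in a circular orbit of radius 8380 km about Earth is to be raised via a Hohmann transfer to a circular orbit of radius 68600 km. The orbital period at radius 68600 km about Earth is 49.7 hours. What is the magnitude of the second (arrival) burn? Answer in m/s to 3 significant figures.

From Kepler's third law T² = 4π²r³/μ at r = 68600 km, T = 49.7 hours = 49.7 × 3600 s = 1.7892×10^5 s: μ = 4π²r³/T² = 3.98120×10^5 km³/s².
Transfer-ellipse semi-major axis a_t = (r₁ + r₂)/2 = (8380 + 68600)/2 = 38490 km.
On the circular orbit at r = 68600 km, v_c = √(μ/r) = 2.409 km/s.
Vis-viva on the transfer ellipse at r = 68600 km gives v_t = √[μ(2/r − 1/a_t)] = 1.124 km/s.
Δv₂ = |v_t − v_c| = |1.124 − 2.409| = 1.285 km/s.

Δv₂ = 1280 m/s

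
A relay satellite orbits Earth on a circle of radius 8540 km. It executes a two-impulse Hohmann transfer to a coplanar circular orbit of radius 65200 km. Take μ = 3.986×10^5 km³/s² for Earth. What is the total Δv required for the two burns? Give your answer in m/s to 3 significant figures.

Δv = 3540 m/s

The Hohmann ellipse has a_t = (r₁ + r₂)/2 = 36870 km.
Circular speed at r₁: v₁ = √(μ/r₁) = √(3.986×10^5/8540) = 6.832 km/s.
Transfer-orbit speed at r₁ (v² = μ(2/r − 1/a)): v_p = √[μ(2/r₁ − 1/a_t)] = 9.085 km/s.
First burn Δv₁ = |v_p − v₁| = 2.253 km/s.
At r₂, v₂ = √(μ/r₂) = 2.473 km/s.
Transfer-orbit speed at r₂: v_a = √[μ(2/r₂ − 1/a_t)] = 1.190 km/s.
Second burn Δv₂ = |v₂ − v_a| = 1.283 km/s.
Total Δv = Δv₁ + Δv₂ = 3.536 km/s.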